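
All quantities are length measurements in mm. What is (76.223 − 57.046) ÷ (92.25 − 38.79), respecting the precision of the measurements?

0.3587

76.223 − 57.046 = 19.177, limited to 3 d.p. → 5 s.f.; 92.25 − 38.79 = 53.46, limited to 2 d.p. → 4 s.f.
Carrying full precision, 19.177 ÷ 53.46 = 0.358716797606…; keep min(5, 4) = 4 s.f.
Rounded to 4 significant figures: 0.3587.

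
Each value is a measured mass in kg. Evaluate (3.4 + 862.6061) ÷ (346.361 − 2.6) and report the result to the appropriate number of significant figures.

2.519

3.4 + 862.6061 = 866.0061, limited to 1 d.p. → 4 s.f.; 346.361 − 2.6 = 343.761, limited to 1 d.p. → 4 s.f.
Carrying full precision, 866.0061 ÷ 343.761 = 2.51920985801…; keep min(4, 4) = 4 s.f.
Rounded to 4 significant figures: 2.519.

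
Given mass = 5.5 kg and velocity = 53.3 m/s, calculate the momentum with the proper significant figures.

2.9 × 10^2 kg·m/s

momentum = 5.5 kg × 53.3 m/s = 293.15 kg·m/s.
5.5 has 2 significant figures; 53.3 has 3.
Division/multiplication keeps the fewest: 2 significant figures.
Rounded: 2.9 × 10^2 kg·m/s.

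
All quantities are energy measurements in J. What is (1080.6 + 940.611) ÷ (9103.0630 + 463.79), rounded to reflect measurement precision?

1080.6 + 940.611 = 2021.211, limited to 1 d.p. → 5 s.f.; 9103.0630 + 463.79 = 9566.8530, limited to 2 d.p. → 6 s.f.
Carrying full precision, 2021.211 ÷ 9566.8530 = 0.211272296125…; keep min(5, 6) = 5 s.f.
Rounded to 5 significant figures: 0.21127.

0.21127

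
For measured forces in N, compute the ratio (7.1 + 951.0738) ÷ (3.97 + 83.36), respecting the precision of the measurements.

10.97

7.1 + 951.0738 = 958.1738, limited to 1 d.p. → 4 s.f.; 3.97 + 83.36 = 87.33, limited to 2 d.p. → 4 s.f.
Carrying full precision, 958.1738 ÷ 87.33 = 10.971874499…; keep min(4, 4) = 4 s.f.
Rounded to 4 significant figures: 10.97.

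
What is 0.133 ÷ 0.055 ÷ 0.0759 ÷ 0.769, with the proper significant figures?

41

0.133 ÷ 0.055 ÷ 0.0759 ÷ 0.769 = 41.4305630772…
Multiplication/division keeps the fewest significant figures: 0.133 → 3 s.f., 0.055 → 2 s.f., 0.0759 → 3 s.f., 0.769 → 3 s.f.; limit is 2.
Rounded to 2 significant figures: 41.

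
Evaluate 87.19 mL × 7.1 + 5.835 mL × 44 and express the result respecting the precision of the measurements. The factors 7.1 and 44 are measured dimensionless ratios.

8.8 × 10^2 mL

87.19 × 7.1 = 619.049 → 6.2 × 10^2 mL (2 s.f., last digit at the 10^1 place).
5.835 × 44 = 256.74 → 2.6 × 10^2 mL (2 s.f., last digit at the 10^1 place).
Sum: 875.789 mL; keep the coarser place, 10^1.
Result: 8.8 × 10^2 mL.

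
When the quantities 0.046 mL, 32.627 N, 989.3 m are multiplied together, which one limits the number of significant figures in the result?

0.046 mL

0.046 mL → 2 s.f.; 32.627 N → 5 s.f.; 989.3 m → 4 s.f.
The fewest is 2 significant figures, from 0.046 mL.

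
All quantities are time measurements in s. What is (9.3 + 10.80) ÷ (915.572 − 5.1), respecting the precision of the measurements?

9.3 + 10.80 = 20.10, limited to 1 d.p. → 3 s.f.; 915.572 − 5.1 = 910.472, limited to 1 d.p. → 4 s.f.
Carrying full precision, 20.10 ÷ 910.472 = 0.0220764614398…; keep min(3, 4) = 3 s.f.
Rounded to 3 significant figures: 0.0221.

0.0221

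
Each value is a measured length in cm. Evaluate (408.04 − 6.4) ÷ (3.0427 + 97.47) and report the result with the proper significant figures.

3.996

408.04 − 6.4 = 401.64, limited to 1 d.p. → 4 s.f.; 3.0427 + 97.47 = 100.5127, limited to 2 d.p. → 5 s.f.
Carrying full precision, 401.64 ÷ 100.5127 = 3.99591295428…; keep min(4, 5) = 4 s.f.
Rounded to 4 significant figures: 3.996.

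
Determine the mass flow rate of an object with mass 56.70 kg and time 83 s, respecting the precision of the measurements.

0.68 kg/s

mass flow rate = 56.70 kg ÷ 83 s = 0.68313253012… kg/s.
56.70 has 4 significant figures; 83 has 2.
Division/multiplication keeps the fewest: 2 significant figures.
Rounded: 0.68 kg/s.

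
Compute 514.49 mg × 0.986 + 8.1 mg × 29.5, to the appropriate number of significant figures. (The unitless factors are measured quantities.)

514.49 × 0.986 = 507.28714 → 507 mg (3 s.f., last digit at the 10^0 place).
8.1 × 29.5 = 238.95 → 2.4 × 10^2 mg (2 s.f., last digit at the 10^1 place).
Sum: 746.23714 mg; keep the coarser place, 10^1.
Result: 7.5 × 10^2 mg.

7.5 × 10^2 mg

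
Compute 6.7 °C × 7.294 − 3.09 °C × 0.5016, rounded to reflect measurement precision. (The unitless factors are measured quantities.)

6.7 × 7.294 = 48.8698 → 49 °C (2 s.f., last digit at the 10^0 place).
3.09 × 0.5016 = 1.549944 → 1.55 °C (3 s.f., last digit at the 10^-2 place).
Difference: 47.319856 °C; keep the coarser place, 10^0.
Result: 47 °C.

47 °C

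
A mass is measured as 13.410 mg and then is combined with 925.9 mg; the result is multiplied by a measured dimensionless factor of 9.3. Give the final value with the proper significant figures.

8.7 × 10^3 mg

13.410 mg + 925.9 mg = 939.310 mg; the sum is limited to 1 decimal place (4 s.f.).
Carrying full precision, 939.310 × 9.3 = 8735.583 mg; 9.3 has 2 s.f., so the result keeps min(4, 2) = 2 s.f.
Rounded to 2 significant figures: 8.7 × 10^3 mg.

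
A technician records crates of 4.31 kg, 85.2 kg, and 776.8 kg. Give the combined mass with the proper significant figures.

4.31 kg + 85.2 kg + 776.8 kg = 866.31 kg.
Addition/subtraction keeps the fewest decimal places: 4.31 → 2 decimal places, 85.2 → 1 decimal place, 776.8 → 1 decimal place; limit is 1.
Rounded to 1 decimal place: 866.3 kg.

866.3 kg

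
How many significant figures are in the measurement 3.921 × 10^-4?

4

3.921 × 10^-4: in scientific notation every digit of the coefficient is significant.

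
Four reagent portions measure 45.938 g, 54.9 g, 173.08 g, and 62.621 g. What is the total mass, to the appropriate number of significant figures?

45.938 g + 54.9 g + 173.08 g + 62.621 g = 336.539 g.
Addition/subtraction keeps the fewest decimal places: 45.938 → 3 decimal places, 54.9 → 1 decimal place, 173.08 → 2 decimal places, 62.621 → 3 decimal places; limit is 1.
Rounded to 1 decimal place: 336.5 g.

336.5 g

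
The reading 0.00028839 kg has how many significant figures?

0.00028839: leading zeros are not significant.

5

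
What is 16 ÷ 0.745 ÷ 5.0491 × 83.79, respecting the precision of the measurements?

3.6 × 10^2

16 ÷ 0.745 ÷ 5.0491 × 83.79 = 356.403473594…
Multiplication/division keeps the fewest significant figures: 16 → 2 s.f., 0.745 → 3 s.f., 5.0491 → 5 s.f., 83.79 → 4 s.f.; limit is 2.
Rounded to 2 significant figures: 3.6 × 10^2.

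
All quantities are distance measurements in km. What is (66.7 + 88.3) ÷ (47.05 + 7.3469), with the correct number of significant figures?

2.849

66.7 + 88.3 = 155.0, limited to 1 d.p. → 4 s.f.; 47.05 + 7.3469 = 54.3969, limited to 2 d.p. → 4 s.f.
Carrying full precision, 155.0 ÷ 54.3969 = 2.84942708132…; keep min(4, 4) = 4 s.f.
Rounded to 4 significant figures: 2.849.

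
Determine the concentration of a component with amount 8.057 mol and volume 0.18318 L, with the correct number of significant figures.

43.98 mol/L

concentration = 8.057 mol ÷ 0.18318 L = 43.9840593951… mol/L.
8.057 has 4 significant figures; 0.18318 has 5.
Division/multiplication keeps the fewest: 4 significant figures.
Rounded: 43.98 mol/L.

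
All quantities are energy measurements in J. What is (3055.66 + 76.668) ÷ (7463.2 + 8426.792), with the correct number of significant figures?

3055.66 + 76.668 = 3132.328, limited to 2 d.p. → 6 s.f.; 7463.2 + 8426.792 = 15889.992, limited to 1 d.p. → 6 s.f.
Carrying full precision, 3132.328 ÷ 15889.992 = 0.197125838704…; keep min(6, 6) = 6 s.f.
Rounded to 6 significant figures: 0.197126.

0.197126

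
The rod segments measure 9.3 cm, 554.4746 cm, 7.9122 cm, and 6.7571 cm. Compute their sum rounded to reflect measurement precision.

9.3 cm + 554.4746 cm + 7.9122 cm + 6.7571 cm = 578.4439 cm.
Addition/subtraction keeps the fewest decimal places: 9.3 → 1 decimal place, 554.4746 → 4 decimal places, 7.9122 → 4 decimal places, 6.7571 → 4 decimal places; limit is 1.
Rounded to 1 decimal place: 578.4 cm.

578.4 cm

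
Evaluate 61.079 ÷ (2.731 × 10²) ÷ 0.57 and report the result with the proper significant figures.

61.079 ÷ (2.731 × 10²) ÷ 0.57 = 0.392369609487…
Multiplication/division keeps the fewest significant figures: 61.079 → 5 s.f., 2.731 × 10² → 4 s.f., 0.57 → 2 s.f.; limit is 2.
Rounded to 2 significant figures: 0.39.

0.39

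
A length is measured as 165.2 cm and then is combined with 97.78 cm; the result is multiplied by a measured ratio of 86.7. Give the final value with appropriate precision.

2.28 × 10^4 cm

165.2 cm + 97.78 cm = 262.98 cm; the sum is limited to 1 decimal place (4 s.f.).
Carrying full precision, 262.98 × 86.7 = 22800.366 cm; 86.7 has 3 s.f., so the result keeps min(4, 3) = 3 s.f.
Rounded to 3 significant figures: 2.28 × 10^4 cm.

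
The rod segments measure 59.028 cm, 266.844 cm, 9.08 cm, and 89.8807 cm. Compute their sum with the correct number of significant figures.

59.028 cm + 266.844 cm + 9.08 cm + 89.8807 cm = 424.8327 cm.
Addition/subtraction keeps the fewest decimal places: 59.028 → 3 decimal places, 266.844 → 3 decimal places, 9.08 → 2 decimal places, 89.8807 → 4 decimal places; limit is 2.
Rounded to 2 decimal places: 424.83 cm.

424.83 cm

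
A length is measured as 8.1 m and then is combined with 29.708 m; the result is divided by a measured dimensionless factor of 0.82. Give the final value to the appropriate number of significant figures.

8.1 m + 29.708 m = 37.808 m; the sum is limited to 1 decimal place (3 s.f.).
Carrying full precision, 37.808 ÷ 0.82 = 46.1073170732… m; 0.82 has 2 s.f., so the result keeps min(3, 2) = 2 s.f.
Rounded to 2 significant figures: 46 m.

46 m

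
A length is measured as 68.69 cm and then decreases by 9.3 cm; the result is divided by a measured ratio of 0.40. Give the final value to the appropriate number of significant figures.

1.5 × 10^2 cm

68.69 cm − 9.3 cm = 59.39 cm; the difference is limited to 1 decimal place (3 s.f.).
Carrying full precision, 59.39 ÷ 0.40 = 148.475 cm; 0.40 has 2 s.f., so the result keeps min(3, 2) = 2 s.f.
Rounded to 2 significant figures: 1.5 × 10^2 cm.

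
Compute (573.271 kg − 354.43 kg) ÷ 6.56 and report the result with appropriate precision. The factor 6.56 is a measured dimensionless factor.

573.271 kg − 354.43 kg = 218.841 kg; the difference is limited to 2 decimal places (5 s.f.).
Carrying full precision, 218.841 ÷ 6.56 = 33.3599085366… kg; 6.56 has 3 s.f., so the result keeps min(5, 3) = 3 s.f.
Rounded to 3 significant figures: 33.4 kg.

33.4 kg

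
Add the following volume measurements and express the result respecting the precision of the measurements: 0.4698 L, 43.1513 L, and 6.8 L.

50.4 L

0.4698 L + 43.1513 L + 6.8 L = 50.4211 L.
Addition/subtraction keeps the fewest decimal places: 0.4698 → 4 decimal places, 43.1513 → 4 decimal places, 6.8 → 1 decimal place; limit is 1.
Rounded to 1 decimal place: 50.4 L.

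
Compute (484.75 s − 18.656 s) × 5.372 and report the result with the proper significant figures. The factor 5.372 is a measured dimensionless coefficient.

484.75 s − 18.656 s = 466.094 s; the difference is limited to 2 decimal places (5 s.f.).
Carrying full precision, 466.094 × 5.372 = 2503.856968 s; 5.372 has 4 s.f., so the result keeps min(5, 4) = 4 s.f.
Rounded to 4 significant figures: 2504 s.

2504 s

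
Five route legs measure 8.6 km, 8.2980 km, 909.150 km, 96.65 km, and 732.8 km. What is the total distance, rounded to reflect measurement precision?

8.6 km + 8.2980 km + 909.150 km + 96.65 km + 732.8 km = 1755.4980 km.
Addition/subtraction keeps the fewest decimal places: 8.6 → 1 decimal place, 8.2980 → 4 decimal places, 909.150 → 3 decimal places, 96.65 → 2 decimal places, 732.8 → 1 decimal place; limit is 1.
Rounded to 1 decimal place: 1755.5 km.

1755.5 km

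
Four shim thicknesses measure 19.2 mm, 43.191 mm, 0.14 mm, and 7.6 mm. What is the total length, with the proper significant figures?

70.1 mm

19.2 mm + 43.191 mm + 0.14 mm + 7.6 mm = 70.131 mm.
Addition/subtraction keeps the fewest decimal places: 19.2 → 1 decimal place, 43.191 → 3 decimal places, 0.14 → 2 decimal places, 7.6 → 1 decimal place; limit is 1.
Rounded to 1 decimal place: 70.1 mm.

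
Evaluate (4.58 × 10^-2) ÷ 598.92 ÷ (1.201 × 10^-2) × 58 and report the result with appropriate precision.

0.37

(4.58 × 10^-2) ÷ 598.92 ÷ (1.201 × 10^-2) × 58 = 0.369301990321…
Multiplication/division keeps the fewest significant figures: 4.58 × 10^-2 → 3 s.f., 598.92 → 5 s.f., 1.201 × 10^-2 → 4 s.f., 58 → 2 s.f.; limit is 2.
Rounded to 2 significant figures: 0.37.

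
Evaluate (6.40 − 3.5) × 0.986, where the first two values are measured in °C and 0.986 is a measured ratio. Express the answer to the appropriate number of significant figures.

2.9 °C

6.40 °C − 3.5 °C = 2.90 °C; the difference is limited to 1 decimal place (2 s.f.).
Carrying full precision, 2.90 × 0.986 = 2.8594 °C; 0.986 has 3 s.f., so the result keeps min(2, 3) = 2 s.f.
Rounded to 2 significant figures: 2.9 °C.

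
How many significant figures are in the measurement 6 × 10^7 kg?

6 × 10^7: in scientific notation every digit of the coefficient is significant.

1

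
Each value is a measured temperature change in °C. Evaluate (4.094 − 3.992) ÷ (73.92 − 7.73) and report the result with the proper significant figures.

0.00154

4.094 − 3.992 = 0.102, limited to 3 d.p. → 3 s.f.; 73.92 − 7.73 = 66.19, limited to 2 d.p. → 4 s.f.
Carrying full precision, 0.102 ÷ 66.19 = 0.00154101828071…; keep min(3, 4) = 3 s.f.
Rounded to 3 significant figures: 0.00154.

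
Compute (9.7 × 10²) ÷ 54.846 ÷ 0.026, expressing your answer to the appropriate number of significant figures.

(9.7 × 10²) ÷ 54.846 ÷ 0.026 = 680.226311995…
Multiplication/division keeps the fewest significant figures: 9.7 × 10² → 2 s.f., 54.846 → 5 s.f., 0.026 → 2 s.f.; limit is 2.
Rounded to 2 significant figures: 6.8 × 10².

6.8 × 10²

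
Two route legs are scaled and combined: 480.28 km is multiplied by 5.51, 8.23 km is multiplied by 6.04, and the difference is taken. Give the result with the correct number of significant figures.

480.28 × 5.51 = 2646.3428 → 2.65 × 10³ km (3 s.f., last digit at the 10^1 place).
8.23 × 6.04 = 49.7092 → 49.7 km (3 s.f., last digit at the 10^-1 place).
Difference: 2596.6336 km; keep the coarser place, 10^1.
Result: 2.60 × 10³ km.

2.60 × 10³ km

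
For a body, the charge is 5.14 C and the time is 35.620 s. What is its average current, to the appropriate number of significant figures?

average current = 5.14 C ÷ 35.620 s = 0.14430095452… A.
5.14 has 3 significant figures; 35.620 has 5.
Division/multiplication keeps the fewest: 3 significant figures.
Rounded: 0.144 A.

0.144 A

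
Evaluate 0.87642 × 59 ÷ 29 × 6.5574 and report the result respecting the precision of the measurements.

12

0.87642 × 59 ÷ 29 × 6.5574 = 11.6922466887…
Multiplication/division keeps the fewest significant figures: 0.87642 → 5 s.f., 59 → 2 s.f., 29 → 2 s.f., 6.5574 → 5 s.f.; limit is 2.
Rounded to 2 significant figures: 12.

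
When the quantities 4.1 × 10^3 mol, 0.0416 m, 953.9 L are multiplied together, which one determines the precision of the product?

4.1 × 10^3 mol

4.1 × 10^3 mol → 2 s.f.; 0.0416 m → 3 s.f.; 953.9 L → 4 s.f.
The fewest is 2 significant figures, from 4.1 × 10^3 mol.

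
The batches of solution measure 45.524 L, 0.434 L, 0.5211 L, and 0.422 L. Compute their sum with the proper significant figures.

46.901 L

45.524 L + 0.434 L + 0.5211 L + 0.422 L = 46.9011 L.
Addition/subtraction keeps the fewest decimal places: 45.524 → 3 decimal places, 0.434 → 3 decimal places, 0.5211 → 4 decimal places, 0.422 → 3 decimal places; limit is 3.
Rounded to 3 decimal places: 46.901 L.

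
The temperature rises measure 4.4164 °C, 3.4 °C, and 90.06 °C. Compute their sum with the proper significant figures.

4.4164 °C + 3.4 °C + 90.06 °C = 97.8764 °C.
Addition/subtraction keeps the fewest decimal places: 4.4164 → 4 decimal places, 3.4 → 1 decimal place, 90.06 → 2 decimal places; limit is 1.
Rounded to 1 decimal place: 97.9 °C.

97.9 °C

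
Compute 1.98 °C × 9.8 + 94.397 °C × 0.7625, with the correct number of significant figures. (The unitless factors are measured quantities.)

1.98 × 9.8 = 19.404 → 19 °C (2 s.f., last digit at the 10^0 place).
94.397 × 0.7625 = 71.9777125 → 71.98 °C (4 s.f., last digit at the 10^-2 place).
Sum: 91.3817125 °C; keep the coarser place, 10^0.
Result: 91 °C.

91 °C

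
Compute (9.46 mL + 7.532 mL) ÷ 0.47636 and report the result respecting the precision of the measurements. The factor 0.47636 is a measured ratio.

9.46 mL + 7.532 mL = 16.992 mL; the sum is limited to 2 decimal places (4 s.f.).
Carrying full precision, 16.992 ÷ 0.47636 = 35.6705013015… mL; 0.47636 has 5 s.f., so the result keeps min(4, 5) = 4 s.f.
Rounded to 4 significant figures: 35.67 mL.

35.67 mL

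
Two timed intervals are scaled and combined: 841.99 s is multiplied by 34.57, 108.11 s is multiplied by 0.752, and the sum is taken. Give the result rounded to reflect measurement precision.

841.99 × 34.57 = 29107.5943 → 2.911 × 10⁴ s (4 s.f., last digit at the 10^1 place).
108.11 × 0.752 = 81.29872 → 81.3 s (3 s.f., last digit at the 10^-1 place).
Sum: 29188.89302 s; keep the coarser place, 10^1.
Result: 2.919 × 10⁴ s.

2.919 × 10⁴ s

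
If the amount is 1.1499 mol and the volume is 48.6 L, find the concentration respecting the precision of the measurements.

concentration = 1.1499 mol ÷ 48.6 L = 0.0236604938272… mol/L.
1.1499 has 5 significant figures; 48.6 has 3.
Division/multiplication keeps the fewest: 3 significant figures.
Rounded: 0.0237 mol/L.

0.0237 mol/L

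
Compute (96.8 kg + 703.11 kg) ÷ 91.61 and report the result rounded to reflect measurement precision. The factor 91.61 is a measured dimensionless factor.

96.8 kg + 703.11 kg = 799.91 kg; the sum is limited to 1 decimal place (4 s.f.).
Carrying full precision, 799.91 ÷ 91.61 = 8.73168868028… kg; 91.61 has 4 s.f., so the result keeps min(4, 4) = 4 s.f.
Rounded to 4 significant figures: 8.732 kg.

8.732 kg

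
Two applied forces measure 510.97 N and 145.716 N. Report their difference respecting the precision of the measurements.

365.25 N

510.97 N − 145.716 N = 365.254 N.
Addition/subtraction keeps the fewest decimal places: 510.97 → 2 decimal places, 145.716 → 3 decimal places; limit is 2.
Rounded to 2 decimal places: 365.25 N.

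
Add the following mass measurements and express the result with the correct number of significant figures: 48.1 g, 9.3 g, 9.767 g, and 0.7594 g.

48.1 g + 9.3 g + 9.767 g + 0.7594 g = 67.9264 g.
Addition/subtraction keeps the fewest decimal places: 48.1 → 1 decimal place, 9.3 → 1 decimal place, 9.767 → 3 decimal places, 0.7594 → 4 decimal places; limit is 1.
Rounded to 1 decimal place: 67.9 g.

67.9 g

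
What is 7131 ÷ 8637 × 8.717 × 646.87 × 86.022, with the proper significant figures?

4.005 × 10^5

7131 ÷ 8637 × 8.717 × 646.87 × 86.022 = 400480.254929…
Multiplication/division keeps the fewest significant figures: 7131 → 4 s.f., 8637 → 4 s.f., 8.717 → 4 s.f., 646.87 → 5 s.f., 86.022 → 5 s.f.; limit is 4.
Rounded to 4 significant figures: 4.005 × 10^5.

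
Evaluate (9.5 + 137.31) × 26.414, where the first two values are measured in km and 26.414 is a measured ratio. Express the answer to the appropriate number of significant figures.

3878 km

9.5 km + 137.31 km = 146.81 km; the sum is limited to 1 decimal place (4 s.f.).
Carrying full precision, 146.81 × 26.414 = 3877.83934 km; 26.414 has 5 s.f., so the result keeps min(4, 5) = 4 s.f.
Rounded to 4 significant figures: 3878 km.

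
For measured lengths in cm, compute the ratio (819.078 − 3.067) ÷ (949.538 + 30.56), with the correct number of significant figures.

0.83258

819.078 − 3.067 = 816.011, limited to 3 d.p. → 6 s.f.; 949.538 + 30.56 = 980.098, limited to 2 d.p. → 5 s.f.
Carrying full precision, 816.011 ÷ 980.098 = 0.832581027612…; keep min(6, 5) = 5 s.f.
Rounded to 5 significant figures: 0.83258.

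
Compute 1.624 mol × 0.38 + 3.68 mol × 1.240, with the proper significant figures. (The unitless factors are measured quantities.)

1.624 × 0.38 = 0.61712 → 0.62 mol (2 s.f., last digit at the 10^-2 place).
3.68 × 1.240 = 4.5632 → 4.56 mol (3 s.f., last digit at the 10^-2 place).
Sum: 5.18032 mol; keep the coarser place, 10^-2.
Result: 5.18 mol.

5.18 mol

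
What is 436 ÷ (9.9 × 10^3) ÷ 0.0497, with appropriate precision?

0.89

436 ÷ (9.9 × 10^3) ÷ 0.0497 = 0.886124829787…
Multiplication/division keeps the fewest significant figures: 436 → 3 s.f., 9.9 × 10^3 → 2 s.f., 0.0497 → 3 s.f.; limit is 2.
Rounded to 2 significant figures: 0.89.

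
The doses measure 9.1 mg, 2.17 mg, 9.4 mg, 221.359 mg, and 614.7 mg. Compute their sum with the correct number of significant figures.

856.7 mg

9.1 mg + 2.17 mg + 9.4 mg + 221.359 mg + 614.7 mg = 856.729 mg.
Addition/subtraction keeps the fewest decimal places: 9.1 → 1 decimal place, 2.17 → 2 decimal places, 9.4 → 1 decimal place, 221.359 → 3 decimal places, 614.7 → 1 decimal place; limit is 1.
Rounded to 1 decimal place: 856.7 mg.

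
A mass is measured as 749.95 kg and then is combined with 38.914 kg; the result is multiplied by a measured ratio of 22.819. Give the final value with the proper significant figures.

749.95 kg + 38.914 kg = 788.864 kg; the sum is limited to 2 decimal places (5 s.f.).
Carrying full precision, 788.864 × 22.819 = 18001.087616 kg; 22.819 has 5 s.f., so the result keeps min(5, 5) = 5 s.f.
Rounded to 5 significant figures: 18001 kg.

18001 kg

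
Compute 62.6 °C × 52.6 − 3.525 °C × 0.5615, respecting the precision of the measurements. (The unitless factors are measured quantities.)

62.6 × 52.6 = 3292.76 → 3.29 × 10^3 °C (3 s.f., last digit at the 10^1 place).
3.525 × 0.5615 = 1.9792875 → 1.979 °C (4 s.f., last digit at the 10^-3 place).
Difference: 3290.7807125 °C; keep the coarser place, 10^1.
Result: 3.29 × 10^3 °C.

3.29 × 10^3 °C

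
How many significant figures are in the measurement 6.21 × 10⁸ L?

3

6.21 × 10⁸: in scientific notation every digit of the coefficient is significant.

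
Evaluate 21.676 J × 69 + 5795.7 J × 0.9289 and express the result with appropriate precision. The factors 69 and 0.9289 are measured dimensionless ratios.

21.676 × 69 = 1495.644 → 1.5 × 10^3 J (2 s.f., last digit at the 10^2 place).
5795.7 × 0.9289 = 5383.62573 → 5384 J (4 s.f., last digit at the 10^0 place).
Sum: 6879.26973 J; keep the coarser place, 10^2.
Result: 6.9 × 10^3 J.

6.9 × 10^3 J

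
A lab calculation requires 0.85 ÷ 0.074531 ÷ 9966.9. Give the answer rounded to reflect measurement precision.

0.0011

0.85 ÷ 0.074531 ÷ 9966.9 = 0.00114425251722…
Multiplication/division keeps the fewest significant figures: 0.85 → 2 s.f., 0.074531 → 5 s.f., 9966.9 → 5 s.f.; limit is 2.
Rounded to 2 significant figures: 0.0011.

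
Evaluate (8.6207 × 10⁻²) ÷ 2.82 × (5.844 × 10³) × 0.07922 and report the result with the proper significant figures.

(8.6207 × 10⁻²) ÷ 2.82 × (5.844 × 10³) × 0.07922 = 14.1526728893…
Multiplication/division keeps the fewest significant figures: 8.6207 × 10⁻² → 5 s.f., 2.82 → 3 s.f., 5.844 × 10³ → 4 s.f., 0.07922 → 4 s.f.; limit is 3.
Rounded to 3 significant figures: 14.2.

14.2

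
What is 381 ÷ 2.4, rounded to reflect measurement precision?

381 ÷ 2.4 = 158.75
Multiplication/division keeps the fewest significant figures: 381 → 3 s.f., 2.4 → 2 s.f.; limit is 2.
Rounded to 2 significant figures: 1.6 × 10^2.

1.6 × 10^2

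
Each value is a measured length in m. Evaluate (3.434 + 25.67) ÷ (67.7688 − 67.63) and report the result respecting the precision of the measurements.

2.1 × 10^2

3.434 + 25.67 = 29.104, limited to 2 d.p. → 4 s.f.; 67.7688 − 67.63 = 0.1388, limited to 2 d.p. → 2 s.f.
Carrying full precision, 29.104 ÷ 0.1388 = 209.682997118…; keep min(4, 2) = 2 s.f.
Rounded to 2 significant figures: 2.1 × 10^2.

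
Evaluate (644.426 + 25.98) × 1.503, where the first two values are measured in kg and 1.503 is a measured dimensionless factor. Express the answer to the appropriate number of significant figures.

644.426 kg + 25.98 kg = 670.406 kg; the sum is limited to 2 decimal places (5 s.f.).
Carrying full precision, 670.406 × 1.503 = 1007.620218 kg; 1.503 has 4 s.f., so the result keeps min(5, 4) = 4 s.f.
Rounded to 4 significant figures: 1008 kg.

1008 kg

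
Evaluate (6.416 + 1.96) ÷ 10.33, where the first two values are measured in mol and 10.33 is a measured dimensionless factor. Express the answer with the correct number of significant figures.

0.811 mol

6.416 mol + 1.96 mol = 8.376 mol; the sum is limited to 2 decimal places (3 s.f.).
Carrying full precision, 8.376 ÷ 10.33 = 0.810842207164… mol; 10.33 has 4 s.f., so the result keeps min(3, 4) = 3 s.f.
Rounded to 3 significant figures: 0.811 mol.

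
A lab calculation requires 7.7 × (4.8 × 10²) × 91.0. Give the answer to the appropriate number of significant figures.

3.4 × 10⁵

7.7 × (4.8 × 10²) × 91.0 = 336336
Multiplication/division keeps the fewest significant figures: 7.7 → 2 s.f., 4.8 × 10² → 2 s.f., 91.0 → 3 s.f.; limit is 2.
Rounded to 2 significant figures: 3.4 × 10⁵.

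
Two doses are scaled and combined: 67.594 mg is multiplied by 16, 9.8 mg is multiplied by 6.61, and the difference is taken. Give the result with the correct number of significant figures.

1.0 × 10^3 mg

67.594 × 16 = 1081.504 → 1.1 × 10^3 mg (2 s.f., last digit at the 10^2 place).
9.8 × 6.61 = 64.778 → 65 mg (2 s.f., last digit at the 10^0 place).
Difference: 1016.726 mg; keep the coarser place, 10^2.
Result: 1.0 × 10^3 mg.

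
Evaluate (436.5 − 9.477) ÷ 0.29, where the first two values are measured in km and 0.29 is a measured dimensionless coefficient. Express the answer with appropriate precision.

1.5 × 10^3 km

436.5 km − 9.477 km = 427.023 km; the difference is limited to 1 decimal place (4 s.f.).
Carrying full precision, 427.023 ÷ 0.29 = 1472.49310345… km; 0.29 has 2 s.f., so the result keeps min(4, 2) = 2 s.f.
Rounded to 2 significant figures: 1.5 × 10^3 km.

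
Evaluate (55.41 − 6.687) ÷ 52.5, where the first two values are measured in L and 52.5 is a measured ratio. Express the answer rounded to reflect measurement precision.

55.41 L − 6.687 L = 48.723 L; the difference is limited to 2 decimal places (4 s.f.).
Carrying full precision, 48.723 ÷ 52.5 = 0.928057142857… L; 52.5 has 3 s.f., so the result keeps min(4, 3) = 3 s.f.
Rounded to 3 significant figures: 0.928 L.

0.928 L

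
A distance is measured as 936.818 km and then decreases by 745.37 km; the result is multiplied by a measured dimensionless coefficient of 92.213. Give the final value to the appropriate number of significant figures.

936.818 km − 745.37 km = 191.448 km; the difference is limited to 2 decimal places (5 s.f.).
Carrying full precision, 191.448 × 92.213 = 17653.994424 km; 92.213 has 5 s.f., so the result keeps min(5, 5) = 5 s.f.
Rounded to 5 significant figures: 17654 km.

17654 km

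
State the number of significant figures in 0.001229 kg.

4

0.001229: leading zeros are not significant.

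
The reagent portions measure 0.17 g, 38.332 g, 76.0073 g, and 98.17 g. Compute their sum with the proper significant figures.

0.17 g + 38.332 g + 76.0073 g + 98.17 g = 212.6793 g.
Addition/subtraction keeps the fewest decimal places: 0.17 → 2 decimal places, 38.332 → 3 decimal places, 76.0073 → 4 decimal places, 98.17 → 2 decimal places; limit is 2.
Rounded to 2 decimal places: 212.68 g.

212.68 g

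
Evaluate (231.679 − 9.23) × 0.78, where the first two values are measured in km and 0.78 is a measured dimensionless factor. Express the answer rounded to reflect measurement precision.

1.7 × 10² km

231.679 km − 9.23 km = 222.449 km; the difference is limited to 2 decimal places (5 s.f.).
Carrying full precision, 222.449 × 0.78 = 173.51022 km; 0.78 has 2 s.f., so the result keeps min(5, 2) = 2 s.f.
Rounded to 2 significant figures: 1.7 × 10² km.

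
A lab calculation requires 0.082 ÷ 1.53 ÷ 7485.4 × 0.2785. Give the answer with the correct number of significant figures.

2.0 × 10⁻⁶

0.082 ÷ 1.53 ÷ 7485.4 × 0.2785 = 0.00000199403422541…
Multiplication/division keeps the fewest significant figures: 0.082 → 2 s.f., 1.53 → 3 s.f., 7485.4 → 5 s.f., 0.2785 → 4 s.f.; limit is 2.
Rounded to 2 significant figures: 2.0 × 10⁻⁶.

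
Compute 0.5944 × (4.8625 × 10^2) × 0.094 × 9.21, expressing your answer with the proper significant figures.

0.5944 × (4.8625 × 10^2) × 0.094 × 9.21 = 250.22223498
Multiplication/division keeps the fewest significant figures: 0.5944 → 4 s.f., 4.8625 × 10^2 → 5 s.f., 0.094 → 2 s.f., 9.21 → 3 s.f.; limit is 2.
Rounded to 2 significant figures: 2.5 × 10^2.

2.5 × 10^2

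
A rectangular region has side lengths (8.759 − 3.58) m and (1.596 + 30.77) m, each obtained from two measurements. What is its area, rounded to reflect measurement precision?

8.759 − 3.58 = 5.179, limited to 2 d.p. → 3 s.f.; 1.596 + 30.77 = 32.366, limited to 2 d.p. → 4 s.f.
Carrying full precision, 5.179 × 32.366 = 167.623514; keep min(3, 4) = 3 s.f.
Rounded to 3 significant figures: 168 m².

168 m²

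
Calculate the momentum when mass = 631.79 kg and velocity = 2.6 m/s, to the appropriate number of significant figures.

momentum = 631.79 kg × 2.6 m/s = 1642.654 kg·m/s.
631.79 has 5 significant figures; 2.6 has 2.
Division/multiplication keeps the fewest: 2 significant figures.
Rounded: 1.6 × 10³ kg·m/s.

1.6 × 10³ kg·m/s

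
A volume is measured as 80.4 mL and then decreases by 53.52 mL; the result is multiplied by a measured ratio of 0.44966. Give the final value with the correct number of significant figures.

80.4 mL − 53.52 mL = 26.88 mL; the difference is limited to 1 decimal place (3 s.f.).
Carrying full precision, 26.88 × 0.44966 = 12.0868608 mL; 0.44966 has 5 s.f., so the result keeps min(3, 5) = 3 s.f.
Rounded to 3 significant figures: 12.1 mL.

12.1 mL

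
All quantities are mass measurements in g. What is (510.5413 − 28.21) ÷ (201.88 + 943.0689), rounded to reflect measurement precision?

4.2127 × 10⁻¹

510.5413 − 28.21 = 482.3313, limited to 2 d.p. → 5 s.f.; 201.88 + 943.0689 = 1144.9489, limited to 2 d.p. → 6 s.f.
Carrying full precision, 482.3313 ÷ 1144.9489 = 0.4212688444…; keep min(5, 6) = 5 s.f.
Rounded to 5 significant figures: 4.2127 × 10⁻¹.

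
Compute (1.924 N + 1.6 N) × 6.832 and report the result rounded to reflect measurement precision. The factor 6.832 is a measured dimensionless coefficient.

24 N

1.924 N + 1.6 N = 3.524 N; the sum is limited to 1 decimal place (2 s.f.).
Carrying full precision, 3.524 × 6.832 = 24.075968 N; 6.832 has 4 s.f., so the result keeps min(2, 4) = 2 s.f.
Rounded to 2 significant figures: 24 N.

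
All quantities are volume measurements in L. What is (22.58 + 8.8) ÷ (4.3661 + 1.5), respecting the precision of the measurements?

22.58 + 8.8 = 31.38, limited to 1 d.p. → 3 s.f.; 4.3661 + 1.5 = 5.8661, limited to 1 d.p. → 2 s.f.
Carrying full precision, 31.38 ÷ 5.8661 = 5.34938033787…; keep min(3, 2) = 2 s.f.
Rounded to 2 significant figures: 5.3.

5.3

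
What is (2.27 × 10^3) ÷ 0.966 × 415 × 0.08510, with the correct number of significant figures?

(2.27 × 10^3) ÷ 0.966 × 415 × 0.08510 = 82990.1190476…
Multiplication/division keeps the fewest significant figures: 2.27 × 10^3 → 3 s.f., 0.966 → 3 s.f., 415 → 3 s.f., 0.08510 → 4 s.f.; limit is 3.
Rounded to 3 significant figures: 8.30 × 10^4.

8.30 × 10^4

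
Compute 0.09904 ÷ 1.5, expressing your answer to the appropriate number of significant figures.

0.09904 ÷ 1.5 = 0.0660266666667…
Multiplication/division keeps the fewest significant figures: 0.09904 → 4 s.f., 1.5 → 2 s.f.; limit is 2.
Rounded to 2 significant figures: 0.066.

0.066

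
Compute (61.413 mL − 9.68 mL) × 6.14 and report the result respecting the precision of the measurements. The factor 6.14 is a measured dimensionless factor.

318 mL

61.413 mL − 9.68 mL = 51.733 mL; the difference is limited to 2 decimal places (4 s.f.).
Carrying full precision, 51.733 × 6.14 = 317.64062 mL; 6.14 has 3 s.f., so the result keeps min(4, 3) = 3 s.f.
Rounded to 3 significant figures: 318 mL.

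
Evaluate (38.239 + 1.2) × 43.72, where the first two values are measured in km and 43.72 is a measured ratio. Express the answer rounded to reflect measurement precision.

1.72 × 10^3 km

38.239 km + 1.2 km = 39.439 km; the sum is limited to 1 decimal place (3 s.f.).
Carrying full precision, 39.439 × 43.72 = 1724.27308 km; 43.72 has 4 s.f., so the result keeps min(3, 4) = 3 s.f.
Rounded to 3 significant figures: 1.72 × 10^3 km.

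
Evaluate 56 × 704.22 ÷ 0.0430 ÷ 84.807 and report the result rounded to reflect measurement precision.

1.1 × 10^4

56 × 704.22 ÷ 0.0430 ÷ 84.807 = 10814.2455332…
Multiplication/division keeps the fewest significant figures: 56 → 2 s.f., 704.22 → 5 s.f., 0.0430 → 3 s.f., 84.807 → 5 s.f.; limit is 2.
Rounded to 2 significant figures: 1.1 × 10^4.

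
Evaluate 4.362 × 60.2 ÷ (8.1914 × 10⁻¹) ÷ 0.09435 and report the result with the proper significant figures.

4.362 × 60.2 ÷ (8.1914 × 10⁻¹) ÷ 0.09435 = 3397.67718697…
Multiplication/division keeps the fewest significant figures: 4.362 → 4 s.f., 60.2 → 3 s.f., 8.1914 × 10⁻¹ → 5 s.f., 0.09435 → 4 s.f.; limit is 3.
Rounded to 3 significant figures: 3.40 × 10³.

3.40 × 10³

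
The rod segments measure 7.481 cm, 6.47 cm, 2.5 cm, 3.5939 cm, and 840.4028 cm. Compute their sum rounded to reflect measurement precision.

7.481 cm + 6.47 cm + 2.5 cm + 3.5939 cm + 840.4028 cm = 860.4477 cm.
Addition/subtraction keeps the fewest decimal places: 7.481 → 3 decimal places, 6.47 → 2 decimal places, 2.5 → 1 decimal place, 3.5939 → 4 decimal places, 840.4028 → 4 decimal places; limit is 1.
Rounded to 1 decimal place: 860.4 cm.

860.4 cm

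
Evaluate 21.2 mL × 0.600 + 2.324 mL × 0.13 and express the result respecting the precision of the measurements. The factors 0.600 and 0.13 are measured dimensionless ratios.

13.0 mL

21.2 × 0.600 = 12.72 → 12.7 mL (3 s.f., last digit at the 10^-1 place).
2.324 × 0.13 = 0.30212 → 3.0 × 10⁻¹ mL (2 s.f., last digit at the 10^-2 place).
Sum: 13.02212 mL; keep the coarser place, 10^-1.
Result: 13.0 mL.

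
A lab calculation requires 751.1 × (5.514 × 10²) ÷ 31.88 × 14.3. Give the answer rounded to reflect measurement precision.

1.86 × 10⁵

751.1 × (5.514 × 10²) ÷ 31.88 × 14.3 = 185772.852008…
Multiplication/division keeps the fewest significant figures: 751.1 → 4 s.f., 5.514 × 10² → 4 s.f., 31.88 → 4 s.f., 14.3 → 3 s.f.; limit is 3.
Rounded to 3 significant figures: 1.86 × 10⁵.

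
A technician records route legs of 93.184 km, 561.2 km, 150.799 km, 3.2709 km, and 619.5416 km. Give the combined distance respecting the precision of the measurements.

93.184 km + 561.2 km + 150.799 km + 3.2709 km + 619.5416 km = 1427.9955 km.
Addition/subtraction keeps the fewest decimal places: 93.184 → 3 decimal places, 561.2 → 1 decimal place, 150.799 → 3 decimal places, 3.2709 → 4 decimal places, 619.5416 → 4 decimal places; limit is 1.
Rounded to 1 decimal place: 1428.0 km.

1428.0 km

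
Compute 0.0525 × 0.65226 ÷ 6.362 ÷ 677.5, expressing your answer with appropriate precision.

7.94 × 10^-6

0.0525 × 0.65226 ÷ 6.362 ÷ 677.5 = 0.00000794469236739…
Multiplication/division keeps the fewest significant figures: 0.0525 → 3 s.f., 0.65226 → 5 s.f., 6.362 → 4 s.f., 677.5 → 4 s.f.; limit is 3.
Rounded to 3 significant figures: 7.94 × 10^-6.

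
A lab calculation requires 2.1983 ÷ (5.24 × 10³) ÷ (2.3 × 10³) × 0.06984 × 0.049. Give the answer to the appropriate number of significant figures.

6.2 × 10⁻¹⁰

2.1983 ÷ (5.24 × 10³) ÷ (2.3 × 10³) × 0.06984 × 0.049 = 6.24206300033 × 10^-10…
Multiplication/division keeps the fewest significant figures: 2.1983 → 5 s.f., 5.24 × 10³ → 3 s.f., 2.3 × 10³ → 2 s.f., 0.06984 → 4 s.f., 0.049 → 2 s.f.; limit is 2.
Rounded to 2 significant figures: 6.2 × 10⁻¹⁰.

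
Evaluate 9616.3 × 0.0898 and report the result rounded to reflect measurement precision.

864

9616.3 × 0.0898 = 863.54374
Multiplication/division keeps the fewest significant figures: 9616.3 → 5 s.f., 0.0898 → 3 s.f.; limit is 3.
Rounded to 3 significant figures: 864.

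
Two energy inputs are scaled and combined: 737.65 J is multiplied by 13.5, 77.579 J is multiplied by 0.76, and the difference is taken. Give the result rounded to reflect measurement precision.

9.90 × 10^3 J

737.65 × 13.5 = 9958.275 → 9.96 × 10^3 J (3 s.f., last digit at the 10^1 place).
77.579 × 0.76 = 58.96004 → 59 J (2 s.f., last digit at the 10^0 place).
Difference: 9899.31496 J; keep the coarser place, 10^1.
Result: 9.90 × 10^3 J.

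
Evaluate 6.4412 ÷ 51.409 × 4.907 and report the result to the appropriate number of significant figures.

0.6148

6.4412 ÷ 51.409 × 4.907 = 0.614813911961…
Multiplication/division keeps the fewest significant figures: 6.4412 → 5 s.f., 51.409 → 5 s.f., 4.907 → 4 s.f.; limit is 4.
Rounded to 4 significant figures: 0.6148.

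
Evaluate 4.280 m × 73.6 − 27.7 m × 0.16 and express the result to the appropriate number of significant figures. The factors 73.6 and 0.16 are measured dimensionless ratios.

4.280 × 73.6 = 315.008 → 315 m (3 s.f., last digit at the 10^0 place).
27.7 × 0.16 = 4.432 → 4.4 m (2 s.f., last digit at the 10^-1 place).
Difference: 310.576 m; keep the coarser place, 10^0.
Result: 311 m.

311 m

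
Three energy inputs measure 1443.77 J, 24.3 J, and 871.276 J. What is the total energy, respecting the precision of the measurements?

2339.3 J

1443.77 J + 24.3 J + 871.276 J = 2339.346 J.
Addition/subtraction keeps the fewest decimal places: 1443.77 → 2 decimal places, 24.3 → 1 decimal place, 871.276 → 3 decimal places; limit is 1.
Rounded to 1 decimal place: 2339.3 J.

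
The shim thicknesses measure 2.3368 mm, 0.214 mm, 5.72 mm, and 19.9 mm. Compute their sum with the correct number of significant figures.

28.2 mm

2.3368 mm + 0.214 mm + 5.72 mm + 19.9 mm = 28.1708 mm.
Addition/subtraction keeps the fewest decimal places: 2.3368 → 4 decimal places, 0.214 → 3 decimal places, 5.72 → 2 decimal places, 19.9 → 1 decimal place; limit is 1.
Rounded to 1 decimal place: 28.2 mm.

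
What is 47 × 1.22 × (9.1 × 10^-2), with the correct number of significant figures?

47 × 1.22 × (9.1 × 10^-2) = 5.21794
Multiplication/division keeps the fewest significant figures: 47 → 2 s.f., 1.22 → 3 s.f., 9.1 × 10^-2 → 2 s.f.; limit is 2.
Rounded to 2 significant figures: 5.2.

5.2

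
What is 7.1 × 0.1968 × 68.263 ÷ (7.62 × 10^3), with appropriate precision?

7.1 × 0.1968 × 68.263 ÷ (7.62 × 10^3) = 0.012517391685…
Multiplication/division keeps the fewest significant figures: 7.1 → 2 s.f., 0.1968 → 4 s.f., 68.263 → 5 s.f., 7.62 × 10^3 → 3 s.f.; limit is 2.
Rounded to 2 significant figures: 1.3 × 10^-2.

1.3 × 10^-2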